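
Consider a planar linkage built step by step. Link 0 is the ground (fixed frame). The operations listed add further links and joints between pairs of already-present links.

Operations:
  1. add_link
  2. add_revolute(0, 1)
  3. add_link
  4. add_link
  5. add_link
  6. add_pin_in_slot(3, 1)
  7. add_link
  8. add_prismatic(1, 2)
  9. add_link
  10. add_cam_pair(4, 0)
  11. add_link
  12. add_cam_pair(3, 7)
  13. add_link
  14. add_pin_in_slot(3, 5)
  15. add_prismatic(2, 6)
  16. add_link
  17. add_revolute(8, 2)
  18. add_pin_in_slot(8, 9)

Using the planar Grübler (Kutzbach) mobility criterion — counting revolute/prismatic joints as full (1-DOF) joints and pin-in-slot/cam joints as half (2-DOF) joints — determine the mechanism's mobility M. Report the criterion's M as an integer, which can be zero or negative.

M = 14

[1;0;0] (link 0 is ground)
L+ [2;0;0]
R(0,1)∈J1 [2;1;0]
L+ [3;1;0]
L+ [4;1;0]
L+ [5;1;0]
PS(3,1)∈J2 [5;1;1]
L+ [6;1;1]
P(1,2)∈J1 [6;2;1]
L+ [7;2;1]
C(4,0)∈J2 [7;2;2]
L+ [8;2;2]
C(3,7)∈J2 [8;2;3]
L+ [9;2;3]
PS(3,5)∈J2 [9;2;4]
P(2,6)∈J1 [9;3;4]
L+ [10;3;4]
R(8,2)∈J1 [10;4;4]
PS(8,9)∈J2 [10;4;5]
mobility = 27 − 8 − 5 = 14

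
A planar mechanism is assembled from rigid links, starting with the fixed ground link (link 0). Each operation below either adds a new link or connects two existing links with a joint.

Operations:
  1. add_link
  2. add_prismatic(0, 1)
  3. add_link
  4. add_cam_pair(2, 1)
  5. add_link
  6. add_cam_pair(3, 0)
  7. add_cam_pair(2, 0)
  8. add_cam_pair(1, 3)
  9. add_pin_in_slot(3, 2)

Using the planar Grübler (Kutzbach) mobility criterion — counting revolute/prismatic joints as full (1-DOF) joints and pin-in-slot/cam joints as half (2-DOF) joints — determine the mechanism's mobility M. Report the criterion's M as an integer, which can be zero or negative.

ground; <1,0,0>
#1 <2,0,0>
P:0↔1 J1 <2,1,0>
#2 <3,1,0>
C:2↔1 J2 <3,1,1>
#3 <4,1,1>
C:3↔0 J2 <4,1,2>
C:2↔0 J2 <4,1,3>
C:1↔3 J2 <4,1,4>
PS:3↔2 J2 <4,1,5>
3×3 − 2×1 − 1×5 = 2

M = 2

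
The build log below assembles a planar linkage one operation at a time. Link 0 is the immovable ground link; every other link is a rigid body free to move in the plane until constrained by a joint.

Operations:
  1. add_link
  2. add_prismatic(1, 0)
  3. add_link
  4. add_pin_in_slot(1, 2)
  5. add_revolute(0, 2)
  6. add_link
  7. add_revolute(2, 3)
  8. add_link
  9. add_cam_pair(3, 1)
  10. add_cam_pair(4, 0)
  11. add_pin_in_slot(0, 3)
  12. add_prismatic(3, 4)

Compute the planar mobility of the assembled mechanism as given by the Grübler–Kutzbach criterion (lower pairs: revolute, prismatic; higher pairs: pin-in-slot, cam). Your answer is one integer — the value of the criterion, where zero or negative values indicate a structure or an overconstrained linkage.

M = 0

(L,J1,J2)=(1,0,0); link0 fixed
link1: (2,0,0)
P 1-0 [J1]: (2,1,0)
link2: (3,1,0)
PS 1-2 [J2]: (3,1,1)
R 0-2 [J1]: (3,2,1)
link3: (4,2,1)
R 2-3 [J1]: (4,3,1)
link4: (5,3,1)
C 3-1 [J2]: (5,3,2)
C 4-0 [J2]: (5,3,3)
PS 0-3 [J2]: (5,3,4)
P 3-4 [J1]: (5,4,4)
Grübler: 3·4 − 2·4 − 4 = 0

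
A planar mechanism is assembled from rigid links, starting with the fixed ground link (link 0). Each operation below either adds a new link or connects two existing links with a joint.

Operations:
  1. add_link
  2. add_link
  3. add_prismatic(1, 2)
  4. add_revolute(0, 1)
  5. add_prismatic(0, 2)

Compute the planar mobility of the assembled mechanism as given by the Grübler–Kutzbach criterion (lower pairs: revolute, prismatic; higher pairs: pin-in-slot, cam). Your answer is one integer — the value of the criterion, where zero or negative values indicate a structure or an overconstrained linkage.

M = 0

link 0 = ground. State L|J1|J2 = 1|0|0
+link1  2|0|0
+link2  3|0|0
P(1,2) f=1→J1  3|1|0
R(0,1) f=1→J1  3|2|0
P(0,2) f=1→J1  3|3|0
M = 3(3−1)−2·3−0 = 6−6−0 = 0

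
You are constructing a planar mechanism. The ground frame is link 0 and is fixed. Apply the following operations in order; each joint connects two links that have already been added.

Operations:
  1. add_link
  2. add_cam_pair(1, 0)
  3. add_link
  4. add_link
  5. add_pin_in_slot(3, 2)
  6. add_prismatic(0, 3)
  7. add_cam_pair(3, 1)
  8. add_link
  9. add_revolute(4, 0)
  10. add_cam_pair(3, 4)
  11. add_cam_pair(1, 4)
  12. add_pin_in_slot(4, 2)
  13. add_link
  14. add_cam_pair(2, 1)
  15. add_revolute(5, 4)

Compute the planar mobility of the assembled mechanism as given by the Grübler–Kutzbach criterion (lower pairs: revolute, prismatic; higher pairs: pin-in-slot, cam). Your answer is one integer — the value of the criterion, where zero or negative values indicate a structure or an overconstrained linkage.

(L,J1,J2)=(1,0,0); link0 fixed
link1: (2,0,0)
C 1-0 [J2]: (2,0,1)
link2: (3,0,1)
link3: (4,0,1)
PS 3-2 [J2]: (4,0,2)
P 0-3 [J1]: (4,1,2)
C 3-1 [J2]: (4,1,3)
link4: (5,1,3)
R 4-0 [J1]: (5,2,3)
C 3-4 [J2]: (5,2,4)
C 1-4 [J2]: (5,2,5)
PS 4-2 [J2]: (5,2,6)
link5: (6,2,6)
C 2-1 [J2]: (6,2,7)
R 5-4 [J1]: (6,3,7)
Grübler: 3·5 − 2·3 − 7 = 2

M = 2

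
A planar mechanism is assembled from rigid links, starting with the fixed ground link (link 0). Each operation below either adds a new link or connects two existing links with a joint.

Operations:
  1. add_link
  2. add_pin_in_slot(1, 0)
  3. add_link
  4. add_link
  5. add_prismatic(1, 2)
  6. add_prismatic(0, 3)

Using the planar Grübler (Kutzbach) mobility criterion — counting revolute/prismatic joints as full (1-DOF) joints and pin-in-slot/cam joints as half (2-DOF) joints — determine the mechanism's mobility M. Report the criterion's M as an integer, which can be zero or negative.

[1;0;0] (link 0 is ground)
L+ [2;0;0]
PS(1,0)∈J2 [2;0;1]
L+ [3;0;1]
L+ [4;0;1]
P(1,2)∈J1 [4;1;1]
P(0,3)∈J1 [4;2;1]
mobility = 9 − 4 − 1 = 4

M = 4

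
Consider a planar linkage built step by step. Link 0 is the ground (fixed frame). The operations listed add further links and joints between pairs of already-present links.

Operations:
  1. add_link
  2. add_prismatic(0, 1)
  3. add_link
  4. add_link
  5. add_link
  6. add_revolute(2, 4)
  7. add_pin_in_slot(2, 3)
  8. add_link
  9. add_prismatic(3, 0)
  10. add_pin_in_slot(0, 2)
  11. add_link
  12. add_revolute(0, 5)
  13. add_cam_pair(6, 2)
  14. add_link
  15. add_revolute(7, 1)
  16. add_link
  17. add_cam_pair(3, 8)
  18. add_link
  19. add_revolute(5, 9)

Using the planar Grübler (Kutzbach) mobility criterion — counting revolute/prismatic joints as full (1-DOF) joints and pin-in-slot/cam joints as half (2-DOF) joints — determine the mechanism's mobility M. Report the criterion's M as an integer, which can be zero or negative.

link 0 = ground. State L|J1|J2 = 1|0|0
+link1  2|0|0
P(0,1) f=1→J1  2|1|0
+link2  3|1|0
+link3  4|1|0
+link4  5|1|0
R(2,4) f=1→J1  5|2|0
PS(2,3) f=2→J2  5|2|1
+link5  6|2|1
P(3,0) f=1→J1  6|3|1
PS(0,2) f=2→J2  6|3|2
+link6  7|3|2
R(0,5) f=1→J1  7|4|2
C(6,2) f=2→J2  7|4|3
+link7  8|4|3
R(7,1) f=1→J1  8|5|3
+link8  9|5|3
C(3,8) f=2→J2  9|5|4
+link9  10|5|4
R(5,9) f=1→J1  10|6|4
M = 3(10−1)−2·6−4 = 27−12−4 = 11

M = 11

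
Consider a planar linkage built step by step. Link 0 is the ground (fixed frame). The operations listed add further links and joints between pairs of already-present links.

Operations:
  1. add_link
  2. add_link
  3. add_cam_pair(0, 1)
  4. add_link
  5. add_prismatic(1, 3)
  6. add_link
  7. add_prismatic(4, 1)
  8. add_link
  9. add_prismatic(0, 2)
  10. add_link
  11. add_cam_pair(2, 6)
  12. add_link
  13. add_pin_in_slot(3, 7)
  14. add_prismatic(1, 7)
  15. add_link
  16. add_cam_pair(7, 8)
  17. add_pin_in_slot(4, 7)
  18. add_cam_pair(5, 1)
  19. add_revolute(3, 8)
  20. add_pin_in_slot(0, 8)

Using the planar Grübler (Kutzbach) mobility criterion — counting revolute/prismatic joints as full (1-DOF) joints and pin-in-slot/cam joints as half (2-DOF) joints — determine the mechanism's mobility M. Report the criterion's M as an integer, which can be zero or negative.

M = 7

L=1 J1=0 J2=0
add link → L=2 J1=0 J2=0
add link → L=3 J1=0 J2=0
C@0,1 dof=2 J2 → L=3 J1=0 J2=1
add link → L=4 J1=0 J2=1
P@1,3 dof=1 J1 → L=4 J1=1 J2=1
add link → L=5 J1=1 J2=1
P@4,1 dof=1 J1 → L=5 J1=2 J2=1
add link → L=6 J1=2 J2=1
P@0,2 dof=1 J1 → L=6 J1=3 J2=1
add link → L=7 J1=3 J2=1
C@2,6 dof=2 J2 → L=7 J1=3 J2=2
add link → L=8 J1=3 J2=2
PS@3,7 dof=2 J2 → L=8 J1=3 J2=3
P@1,7 dof=1 J1 → L=8 J1=4 J2=3
add link → L=9 J1=4 J2=3
C@7,8 dof=2 J2 → L=9 J1=4 J2=4
PS@4,7 dof=2 J2 → L=9 J1=4 J2=5
C@5,1 dof=2 J2 → L=9 J1=4 J2=6
R@3,8 dof=1 J1 → L=9 J1=5 J2=6
PS@0,8 dof=2 J2 → L=9 J1=5 J2=7
M=3(L−1)−2J1−J2=3·8−2·5−7=7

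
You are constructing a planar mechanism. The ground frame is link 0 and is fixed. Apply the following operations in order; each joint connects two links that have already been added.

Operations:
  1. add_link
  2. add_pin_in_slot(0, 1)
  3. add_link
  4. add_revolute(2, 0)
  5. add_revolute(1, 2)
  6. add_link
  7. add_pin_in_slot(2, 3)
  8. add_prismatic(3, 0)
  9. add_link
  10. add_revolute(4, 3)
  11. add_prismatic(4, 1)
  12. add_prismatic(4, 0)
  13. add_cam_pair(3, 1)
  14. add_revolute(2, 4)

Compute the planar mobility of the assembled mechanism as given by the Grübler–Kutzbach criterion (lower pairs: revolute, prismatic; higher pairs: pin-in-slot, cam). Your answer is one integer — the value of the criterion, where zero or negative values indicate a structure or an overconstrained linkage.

L=1 J1=0 J2=0
add link → L=2 J1=0 J2=0
PS@0,1 dof=2 J2 → L=2 J1=0 J2=1
add link → L=3 J1=0 J2=1
R@2,0 dof=1 J1 → L=3 J1=1 J2=1
R@1,2 dof=1 J1 → L=3 J1=2 J2=1
add link → L=4 J1=2 J2=1
PS@2,3 dof=2 J2 → L=4 J1=2 J2=2
P@3,0 dof=1 J1 → L=4 J1=3 J2=2
add link → L=5 J1=3 J2=2
R@4,3 dof=1 J1 → L=5 J1=4 J2=2
P@4,1 dof=1 J1 → L=5 J1=5 J2=2
P@4,0 dof=1 J1 → L=5 J1=6 J2=2
C@3,1 dof=2 J2 → L=5 J1=6 J2=3
R@2,4 dof=1 J1 → L=5 J1=7 J2=3
M=3(L−1)−2J1−J2=3·4−2·7−3=-5

M = -5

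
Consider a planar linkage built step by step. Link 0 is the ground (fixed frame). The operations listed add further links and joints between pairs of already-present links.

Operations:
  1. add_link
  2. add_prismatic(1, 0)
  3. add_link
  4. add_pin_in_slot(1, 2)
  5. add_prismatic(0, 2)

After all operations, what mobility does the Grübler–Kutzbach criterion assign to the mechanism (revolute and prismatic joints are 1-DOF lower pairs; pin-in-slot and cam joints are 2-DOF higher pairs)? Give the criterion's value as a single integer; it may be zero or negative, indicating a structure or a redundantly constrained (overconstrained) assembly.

M = 1

(L,J1,J2)=(1,0,0); link0 fixed
link1: (2,0,0)
P 1-0 [J1]: (2,1,0)
link2: (3,1,0)
PS 1-2 [J2]: (3,1,1)
P 0-2 [J1]: (3,2,1)
Grübler: 3·2 − 2·2 − 1 = 1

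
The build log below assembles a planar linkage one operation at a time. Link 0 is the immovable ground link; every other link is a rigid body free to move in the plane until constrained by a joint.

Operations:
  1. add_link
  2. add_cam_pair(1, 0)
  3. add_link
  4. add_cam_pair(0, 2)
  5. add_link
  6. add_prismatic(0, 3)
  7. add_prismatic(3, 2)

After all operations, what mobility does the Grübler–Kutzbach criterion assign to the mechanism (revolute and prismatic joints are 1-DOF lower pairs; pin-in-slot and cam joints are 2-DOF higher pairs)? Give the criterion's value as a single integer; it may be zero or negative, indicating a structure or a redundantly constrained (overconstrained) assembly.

M = 3

(L,J1,J2)=(1,0,0); link0 fixed
link1: (2,0,0)
C 1-0 [J2]: (2,0,1)
link2: (3,0,1)
C 0-2 [J2]: (3,0,2)
link3: (4,0,2)
P 0-3 [J1]: (4,1,2)
P 3-2 [J1]: (4,2,2)
Grübler: 3·3 − 2·2 − 2 = 3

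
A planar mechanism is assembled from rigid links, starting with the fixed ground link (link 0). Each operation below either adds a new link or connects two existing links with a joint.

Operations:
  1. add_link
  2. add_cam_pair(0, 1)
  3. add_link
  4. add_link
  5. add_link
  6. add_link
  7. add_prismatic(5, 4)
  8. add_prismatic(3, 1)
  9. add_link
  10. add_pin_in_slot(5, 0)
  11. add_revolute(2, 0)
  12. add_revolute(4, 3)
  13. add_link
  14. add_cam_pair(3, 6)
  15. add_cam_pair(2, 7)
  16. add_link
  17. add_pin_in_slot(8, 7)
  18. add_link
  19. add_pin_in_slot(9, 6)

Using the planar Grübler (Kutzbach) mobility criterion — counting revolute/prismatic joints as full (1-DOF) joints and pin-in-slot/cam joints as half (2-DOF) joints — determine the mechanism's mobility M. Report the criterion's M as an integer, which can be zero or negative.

link 0 = ground. State L|J1|J2 = 1|0|0
+link1  2|0|0
C(0,1) f=2→J2  2|0|1
+link2  3|0|1
+link3  4|0|1
+link4  5|0|1
+link5  6|0|1
P(5,4) f=1→J1  6|1|1
P(3,1) f=1→J1  6|2|1
+link6  7|2|1
PS(5,0) f=2→J2  7|2|2
R(2,0) f=1→J1  7|3|2
R(4,3) f=1→J1  7|4|2
+link7  8|4|2
C(3,6) f=2→J2  8|4|3
C(2,7) f=2→J2  8|4|4
+link8  9|4|4
PS(8,7) f=2→J2  9|4|5
+link9  10|4|5
PS(9,6) f=2→J2  10|4|6
M = 3(10−1)−2·4−6 = 27−8−6 = 13

M = 13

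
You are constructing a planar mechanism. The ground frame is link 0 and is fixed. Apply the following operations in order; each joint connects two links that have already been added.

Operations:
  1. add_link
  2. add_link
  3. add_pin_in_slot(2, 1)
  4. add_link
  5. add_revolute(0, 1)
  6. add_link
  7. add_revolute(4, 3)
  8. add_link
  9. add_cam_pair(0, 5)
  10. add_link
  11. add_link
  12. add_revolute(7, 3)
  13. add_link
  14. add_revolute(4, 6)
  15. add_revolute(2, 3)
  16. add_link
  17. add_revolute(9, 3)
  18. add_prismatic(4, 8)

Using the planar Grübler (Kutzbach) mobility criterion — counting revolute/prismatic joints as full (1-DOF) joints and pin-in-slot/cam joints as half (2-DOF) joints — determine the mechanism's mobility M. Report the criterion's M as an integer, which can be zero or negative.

ground; <1,0,0>
#1 <2,0,0>
#2 <3,0,0>
PS:2↔1 J2 <3,0,1>
#3 <4,0,1>
R:0↔1 J1 <4,1,1>
#4 <5,1,1>
R:4↔3 J1 <5,2,1>
#5 <6,2,1>
C:0↔5 J2 <6,2,2>
#6 <7,2,2>
#7 <8,2,2>
R:7↔3 J1 <8,3,2>
#8 <9,3,2>
R:4↔6 J1 <9,4,2>
R:2↔3 J1 <9,5,2>
#9 <10,5,2>
R:9↔3 J1 <10,6,2>
P:4↔8 J1 <10,7,2>
3×9 − 2×7 − 1×2 = 11

M = 11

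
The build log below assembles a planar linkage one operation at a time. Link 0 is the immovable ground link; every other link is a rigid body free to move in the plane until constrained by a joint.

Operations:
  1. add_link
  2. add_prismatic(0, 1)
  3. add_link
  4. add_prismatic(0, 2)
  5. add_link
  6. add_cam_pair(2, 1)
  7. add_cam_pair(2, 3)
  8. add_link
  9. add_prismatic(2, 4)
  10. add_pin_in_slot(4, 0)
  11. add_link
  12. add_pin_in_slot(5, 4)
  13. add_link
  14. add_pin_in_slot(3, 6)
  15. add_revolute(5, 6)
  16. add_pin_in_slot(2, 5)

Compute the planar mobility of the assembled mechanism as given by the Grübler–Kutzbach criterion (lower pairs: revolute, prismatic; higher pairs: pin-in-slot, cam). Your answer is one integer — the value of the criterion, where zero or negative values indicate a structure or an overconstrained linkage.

ground; <1,0,0>
#1 <2,0,0>
P:0↔1 J1 <2,1,0>
#2 <3,1,0>
P:0↔2 J1 <3,2,0>
#3 <4,2,0>
C:2↔1 J2 <4,2,1>
C:2↔3 J2 <4,2,2>
#4 <5,2,2>
P:2↔4 J1 <5,3,2>
PS:4↔0 J2 <5,3,3>
#5 <6,3,3>
PS:5↔4 J2 <6,3,4>
#6 <7,3,4>
PS:3↔6 J2 <7,3,5>
R:5↔6 J1 <7,4,5>
PS:2↔5 J2 <7,4,6>
3×6 − 2×4 − 1×6 = 4

M = 4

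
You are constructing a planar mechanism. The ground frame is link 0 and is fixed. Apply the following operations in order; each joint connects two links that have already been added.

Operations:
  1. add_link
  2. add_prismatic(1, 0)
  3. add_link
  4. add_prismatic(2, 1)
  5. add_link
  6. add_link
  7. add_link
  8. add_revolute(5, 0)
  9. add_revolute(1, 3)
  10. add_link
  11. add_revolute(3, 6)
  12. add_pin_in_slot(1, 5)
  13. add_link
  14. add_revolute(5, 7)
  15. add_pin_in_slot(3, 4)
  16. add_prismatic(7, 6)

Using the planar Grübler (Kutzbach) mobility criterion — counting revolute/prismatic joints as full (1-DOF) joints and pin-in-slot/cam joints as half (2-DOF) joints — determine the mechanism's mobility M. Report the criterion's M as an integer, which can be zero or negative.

M = 5

link 0 = ground. State L|J1|J2 = 1|0|0
+link1  2|0|0
P(1,0) f=1→J1  2|1|0
+link2  3|1|0
P(2,1) f=1→J1  3|2|0
+link3  4|2|0
+link4  5|2|0
+link5  6|2|0
R(5,0) f=1→J1  6|3|0
R(1,3) f=1→J1  6|4|0
+link6  7|4|0
R(3,6) f=1→J1  7|5|0
PS(1,5) f=2→J2  7|5|1
+link7  8|5|1
R(5,7) f=1→J1  8|6|1
PS(3,4) f=2→J2  8|6|2
P(7,6) f=1→J1  8|7|2
M = 3(8−1)−2·7−2 = 21−14−2 = 5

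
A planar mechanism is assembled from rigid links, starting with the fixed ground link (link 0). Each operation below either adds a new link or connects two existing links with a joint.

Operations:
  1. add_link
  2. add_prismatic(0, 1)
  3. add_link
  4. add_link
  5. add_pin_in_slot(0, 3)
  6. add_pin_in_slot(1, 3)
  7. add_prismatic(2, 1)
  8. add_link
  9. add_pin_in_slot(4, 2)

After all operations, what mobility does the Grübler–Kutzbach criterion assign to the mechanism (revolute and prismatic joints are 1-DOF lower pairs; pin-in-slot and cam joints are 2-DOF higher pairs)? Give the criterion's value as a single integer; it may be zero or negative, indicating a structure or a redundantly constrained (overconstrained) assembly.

L=1 J1=0 J2=0
add link → L=2 J1=0 J2=0
P@0,1 dof=1 J1 → L=2 J1=1 J2=0
add link → L=3 J1=1 J2=0
add link → L=4 J1=1 J2=0
PS@0,3 dof=2 J2 → L=4 J1=1 J2=1
PS@1,3 dof=2 J2 → L=4 J1=1 J2=2
P@2,1 dof=1 J1 → L=4 J1=2 J2=2
add link → L=5 J1=2 J2=2
PS@4,2 dof=2 J2 → L=5 J1=2 J2=3
M=3(L−1)−2J1−J2=3·4−2·2−3=5

M = 5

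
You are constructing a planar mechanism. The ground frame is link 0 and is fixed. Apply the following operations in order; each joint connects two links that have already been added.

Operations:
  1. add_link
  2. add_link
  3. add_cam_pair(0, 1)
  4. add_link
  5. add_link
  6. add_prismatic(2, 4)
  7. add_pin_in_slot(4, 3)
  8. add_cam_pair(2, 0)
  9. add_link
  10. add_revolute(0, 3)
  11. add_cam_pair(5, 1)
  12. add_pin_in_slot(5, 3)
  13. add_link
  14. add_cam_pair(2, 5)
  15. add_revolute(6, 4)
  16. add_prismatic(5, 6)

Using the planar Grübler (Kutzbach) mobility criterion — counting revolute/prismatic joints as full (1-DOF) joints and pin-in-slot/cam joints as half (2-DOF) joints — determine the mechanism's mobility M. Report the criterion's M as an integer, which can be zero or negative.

M = 4

[1;0;0] (link 0 is ground)
L+ [2;0;0]
L+ [3;0;0]
C(0,1)∈J2 [3;0;1]
L+ [4;0;1]
L+ [5;0;1]
P(2,4)∈J1 [5;1;1]
PS(4,3)∈J2 [5;1;2]
C(2,0)∈J2 [5;1;3]
L+ [6;1;3]
R(0,3)∈J1 [6;2;3]
C(5,1)∈J2 [6;2;4]
PS(5,3)∈J2 [6;2;5]
L+ [7;2;5]
C(2,5)∈J2 [7;2;6]
R(6,4)∈J1 [7;3;6]
P(5,6)∈J1 [7;4;6]
mobility = 18 − 8 − 6 = 4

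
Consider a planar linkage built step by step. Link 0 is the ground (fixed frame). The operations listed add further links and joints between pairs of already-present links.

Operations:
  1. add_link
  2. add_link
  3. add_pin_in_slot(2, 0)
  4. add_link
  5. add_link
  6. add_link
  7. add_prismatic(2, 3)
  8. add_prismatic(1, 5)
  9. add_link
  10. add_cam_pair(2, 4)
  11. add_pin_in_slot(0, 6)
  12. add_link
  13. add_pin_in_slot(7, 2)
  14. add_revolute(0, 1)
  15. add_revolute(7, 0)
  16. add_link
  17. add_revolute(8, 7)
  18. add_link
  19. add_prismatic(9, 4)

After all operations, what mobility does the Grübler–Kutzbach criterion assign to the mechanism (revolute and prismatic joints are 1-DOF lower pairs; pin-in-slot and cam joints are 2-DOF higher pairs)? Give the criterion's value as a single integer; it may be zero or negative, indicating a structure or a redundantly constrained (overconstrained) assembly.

(L,J1,J2)=(1,0,0); link0 fixed
link1: (2,0,0)
link2: (3,0,0)
PS 2-0 [J2]: (3,0,1)
link3: (4,0,1)
link4: (5,0,1)
link5: (6,0,1)
P 2-3 [J1]: (6,1,1)
P 1-5 [J1]: (6,2,1)
link6: (7,2,1)
C 2-4 [J2]: (7,2,2)
PS 0-6 [J2]: (7,2,3)
link7: (8,2,3)
PS 7-2 [J2]: (8,2,4)
R 0-1 [J1]: (8,3,4)
R 7-0 [J1]: (8,4,4)
link8: (9,4,4)
R 8-7 [J1]: (9,5,4)
link9: (10,5,4)
P 9-4 [J1]: (10,6,4)
Grübler: 3·9 − 2·6 − 4 = 11

M = 11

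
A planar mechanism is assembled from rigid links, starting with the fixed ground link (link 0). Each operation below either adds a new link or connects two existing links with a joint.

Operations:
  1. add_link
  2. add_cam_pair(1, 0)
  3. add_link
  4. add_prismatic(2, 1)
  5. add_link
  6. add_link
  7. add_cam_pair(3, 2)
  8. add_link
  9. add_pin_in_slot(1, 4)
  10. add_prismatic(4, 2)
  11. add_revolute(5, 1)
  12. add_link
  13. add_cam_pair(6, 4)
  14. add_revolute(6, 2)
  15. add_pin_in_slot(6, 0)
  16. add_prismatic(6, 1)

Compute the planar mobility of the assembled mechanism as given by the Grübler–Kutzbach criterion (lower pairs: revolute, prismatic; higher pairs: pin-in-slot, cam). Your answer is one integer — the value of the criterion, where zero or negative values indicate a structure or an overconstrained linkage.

ground; <1,0,0>
#1 <2,0,0>
C:1↔0 J2 <2,0,1>
#2 <3,0,1>
P:2↔1 J1 <3,1,1>
#3 <4,1,1>
#4 <5,1,1>
C:3↔2 J2 <5,1,2>
#5 <6,1,2>
PS:1↔4 J2 <6,1,3>
P:4↔2 J1 <6,2,3>
R:5↔1 J1 <6,3,3>
#6 <7,3,3>
C:6↔4 J2 <7,3,4>
R:6↔2 J1 <7,4,4>
PS:6↔0 J2 <7,4,5>
P:6↔1 J1 <7,5,5>
3×6 − 2×5 − 1×5 = 3

M = 3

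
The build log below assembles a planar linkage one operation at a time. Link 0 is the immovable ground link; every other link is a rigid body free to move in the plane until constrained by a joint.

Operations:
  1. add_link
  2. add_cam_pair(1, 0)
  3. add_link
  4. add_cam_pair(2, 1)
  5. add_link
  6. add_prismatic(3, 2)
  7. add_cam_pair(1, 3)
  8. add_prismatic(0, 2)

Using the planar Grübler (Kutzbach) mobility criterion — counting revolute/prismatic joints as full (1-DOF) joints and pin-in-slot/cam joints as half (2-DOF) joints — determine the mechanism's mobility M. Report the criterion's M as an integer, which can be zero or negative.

link 0 = ground. State L|J1|J2 = 1|0|0
+link1  2|0|0
C(1,0) f=2→J2  2|0|1
+link2  3|0|1
C(2,1) f=2→J2  3|0|2
+link3  4|0|2
P(3,2) f=1→J1  4|1|2
C(1,3) f=2→J2  4|1|3
P(0,2) f=1→J1  4|2|3
M = 3(4−1)−2·2−3 = 9−4−3 = 2

M = 2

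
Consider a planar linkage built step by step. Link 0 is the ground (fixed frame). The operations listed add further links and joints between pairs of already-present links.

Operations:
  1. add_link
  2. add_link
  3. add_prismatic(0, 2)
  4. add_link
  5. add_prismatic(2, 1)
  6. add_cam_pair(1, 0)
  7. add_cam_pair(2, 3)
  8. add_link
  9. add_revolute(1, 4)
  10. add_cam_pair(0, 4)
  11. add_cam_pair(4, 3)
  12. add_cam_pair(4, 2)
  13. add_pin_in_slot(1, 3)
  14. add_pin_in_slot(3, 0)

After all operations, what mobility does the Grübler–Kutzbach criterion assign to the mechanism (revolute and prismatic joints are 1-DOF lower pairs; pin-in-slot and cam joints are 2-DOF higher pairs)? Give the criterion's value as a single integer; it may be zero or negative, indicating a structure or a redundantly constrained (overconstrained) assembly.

[1;0;0] (link 0 is ground)
L+ [2;0;0]
L+ [3;0;0]
P(0,2)∈J1 [3;1;0]
L+ [4;1;0]
P(2,1)∈J1 [4;2;0]
C(1,0)∈J2 [4;2;1]
C(2,3)∈J2 [4;2;2]
L+ [5;2;2]
R(1,4)∈J1 [5;3;2]
C(0,4)∈J2 [5;3;3]
C(4,3)∈J2 [5;3;4]
C(4,2)∈J2 [5;3;5]
PS(1,3)∈J2 [5;3;6]
PS(3,0)∈J2 [5;3;7]
mobility = 12 − 6 − 7 = -1

M = -1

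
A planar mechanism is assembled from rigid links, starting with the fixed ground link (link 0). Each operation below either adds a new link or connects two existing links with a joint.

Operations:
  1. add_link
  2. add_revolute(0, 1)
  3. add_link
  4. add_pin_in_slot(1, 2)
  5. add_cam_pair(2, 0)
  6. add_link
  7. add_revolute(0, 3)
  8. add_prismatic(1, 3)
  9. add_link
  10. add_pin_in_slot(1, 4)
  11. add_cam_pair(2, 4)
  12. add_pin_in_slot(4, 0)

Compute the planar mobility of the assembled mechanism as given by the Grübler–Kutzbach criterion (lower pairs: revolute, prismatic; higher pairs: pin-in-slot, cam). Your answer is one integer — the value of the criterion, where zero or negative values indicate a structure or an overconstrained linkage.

M = 1

(L,J1,J2)=(1,0,0); link0 fixed
link1: (2,0,0)
R 0-1 [J1]: (2,1,0)
link2: (3,1,0)
PS 1-2 [J2]: (3,1,1)
C 2-0 [J2]: (3,1,2)
link3: (4,1,2)
R 0-3 [J1]: (4,2,2)
P 1-3 [J1]: (4,3,2)
link4: (5,3,2)
PS 1-4 [J2]: (5,3,3)
C 2-4 [J2]: (5,3,4)
PS 4-0 [J2]: (5,3,5)
Grübler: 3·4 − 2·3 − 5 = 1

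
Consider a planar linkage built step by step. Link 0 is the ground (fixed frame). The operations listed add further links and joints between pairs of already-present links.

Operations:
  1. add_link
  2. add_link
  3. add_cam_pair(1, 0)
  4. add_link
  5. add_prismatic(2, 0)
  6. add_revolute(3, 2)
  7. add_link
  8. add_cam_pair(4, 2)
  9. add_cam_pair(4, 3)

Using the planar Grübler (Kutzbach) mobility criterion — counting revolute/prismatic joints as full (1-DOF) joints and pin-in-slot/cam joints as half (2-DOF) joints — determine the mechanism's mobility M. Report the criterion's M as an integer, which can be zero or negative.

M = 5

link 0 = ground. State L|J1|J2 = 1|0|0
+link1  2|0|0
+link2  3|0|0
C(1,0) f=2→J2  3|0|1
+link3  4|0|1
P(2,0) f=1→J1  4|1|1
R(3,2) f=1→J1  4|2|1
+link4  5|2|1
C(4,2) f=2→J2  5|2|2
C(4,3) f=2→J2  5|2|3
M = 3(5−1)−2·2−3 = 12−4−3 = 5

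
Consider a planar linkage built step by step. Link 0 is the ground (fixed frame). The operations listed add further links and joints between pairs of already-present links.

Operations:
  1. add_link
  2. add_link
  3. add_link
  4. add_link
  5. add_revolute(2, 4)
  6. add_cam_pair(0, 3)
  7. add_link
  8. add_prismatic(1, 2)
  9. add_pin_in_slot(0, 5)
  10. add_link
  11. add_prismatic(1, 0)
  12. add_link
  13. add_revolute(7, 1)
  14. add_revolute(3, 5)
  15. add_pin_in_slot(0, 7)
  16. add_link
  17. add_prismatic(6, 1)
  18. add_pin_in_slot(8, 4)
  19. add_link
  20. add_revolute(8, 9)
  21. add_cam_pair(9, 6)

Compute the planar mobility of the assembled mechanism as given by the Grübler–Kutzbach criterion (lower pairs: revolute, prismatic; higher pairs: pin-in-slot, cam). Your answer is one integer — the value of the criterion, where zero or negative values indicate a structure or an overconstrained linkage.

M = 8

L=1 J1=0 J2=0
add link → L=2 J1=0 J2=0
add link → L=3 J1=0 J2=0
add link → L=4 J1=0 J2=0
add link → L=5 J1=0 J2=0
R@2,4 dof=1 J1 → L=5 J1=1 J2=0
C@0,3 dof=2 J2 → L=5 J1=1 J2=1
add link → L=6 J1=1 J2=1
P@1,2 dof=1 J1 → L=6 J1=2 J2=1
PS@0,5 dof=2 J2 → L=6 J1=2 J2=2
add link → L=7 J1=2 J2=2
P@1,0 dof=1 J1 → L=7 J1=3 J2=2
add link → L=8 J1=3 J2=2
R@7,1 dof=1 J1 → L=8 J1=4 J2=2
R@3,5 dof=1 J1 → L=8 J1=5 J2=2
PS@0,7 dof=2 J2 → L=8 J1=5 J2=3
add link → L=9 J1=5 J2=3
P@6,1 dof=1 J1 → L=9 J1=6 J2=3
PS@8,4 dof=2 J2 → L=9 J1=6 J2=4
add link → L=10 J1=6 J2=4
R@8,9 dof=1 J1 → L=10 J1=7 J2=4
C@9,6 dof=2 J2 → L=10 J1=7 J2=5
M=3(L−1)−2J1−J2=3·9−2·7−5=8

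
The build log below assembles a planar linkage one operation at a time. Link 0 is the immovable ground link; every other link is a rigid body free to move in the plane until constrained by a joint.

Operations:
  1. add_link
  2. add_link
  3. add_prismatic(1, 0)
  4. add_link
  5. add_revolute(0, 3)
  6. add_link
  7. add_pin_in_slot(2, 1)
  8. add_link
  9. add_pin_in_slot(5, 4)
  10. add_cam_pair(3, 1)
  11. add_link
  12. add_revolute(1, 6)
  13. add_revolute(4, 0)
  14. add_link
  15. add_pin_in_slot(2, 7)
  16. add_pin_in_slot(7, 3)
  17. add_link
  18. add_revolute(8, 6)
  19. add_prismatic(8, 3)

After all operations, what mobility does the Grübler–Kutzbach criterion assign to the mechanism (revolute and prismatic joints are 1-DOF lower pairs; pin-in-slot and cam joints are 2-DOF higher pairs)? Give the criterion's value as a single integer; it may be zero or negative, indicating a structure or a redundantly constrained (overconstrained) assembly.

M = 7

L=1 J1=0 J2=0
add link → L=2 J1=0 J2=0
add link → L=3 J1=0 J2=0
P@1,0 dof=1 J1 → L=3 J1=1 J2=0
add link → L=4 J1=1 J2=0
R@0,3 dof=1 J1 → L=4 J1=2 J2=0
add link → L=5 J1=2 J2=0
PS@2,1 dof=2 J2 → L=5 J1=2 J2=1
add link → L=6 J1=2 J2=1
PS@5,4 dof=2 J2 → L=6 J1=2 J2=2
C@3,1 dof=2 J2 → L=6 J1=2 J2=3
add link → L=7 J1=2 J2=3
R@1,6 dof=1 J1 → L=7 J1=3 J2=3
R@4,0 dof=1 J1 → L=7 J1=4 J2=3
add link → L=8 J1=4 J2=3
PS@2,7 dof=2 J2 → L=8 J1=4 J2=4
PS@7,3 dof=2 J2 → L=8 J1=4 J2=5
add link → L=9 J1=4 J2=5
R@8,6 dof=1 J1 → L=9 J1=5 J2=5
P@8,3 dof=1 J1 → L=9 J1=6 J2=5
M=3(L−1)−2J1−J2=3·8−2·6−5=7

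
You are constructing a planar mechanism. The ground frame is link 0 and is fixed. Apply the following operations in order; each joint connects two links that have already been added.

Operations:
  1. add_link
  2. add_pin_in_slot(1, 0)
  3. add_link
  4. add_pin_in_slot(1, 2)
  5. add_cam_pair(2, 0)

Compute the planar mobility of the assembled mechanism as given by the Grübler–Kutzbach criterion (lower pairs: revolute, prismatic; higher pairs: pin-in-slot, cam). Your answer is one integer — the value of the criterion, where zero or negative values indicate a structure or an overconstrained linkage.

M = 3

link 0 = ground. State L|J1|J2 = 1|0|0
+link1  2|0|0
PS(1,0) f=2→J2  2|0|1
+link2  3|0|1
PS(1,2) f=2→J2  3|0|2
C(2,0) f=2→J2  3|0|3
M = 3(3−1)−2·0−3 = 6−0−3 = 3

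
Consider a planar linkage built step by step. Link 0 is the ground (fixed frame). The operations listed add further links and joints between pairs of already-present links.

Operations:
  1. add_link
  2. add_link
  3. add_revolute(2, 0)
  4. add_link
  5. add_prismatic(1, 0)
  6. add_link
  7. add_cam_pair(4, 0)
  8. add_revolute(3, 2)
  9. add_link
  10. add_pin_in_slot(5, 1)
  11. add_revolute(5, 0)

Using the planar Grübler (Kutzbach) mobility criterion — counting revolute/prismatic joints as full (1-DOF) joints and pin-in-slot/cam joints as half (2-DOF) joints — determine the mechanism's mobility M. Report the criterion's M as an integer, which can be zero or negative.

M = 5

[1;0;0] (link 0 is ground)
L+ [2;0;0]
L+ [3;0;0]
R(2,0)∈J1 [3;1;0]
L+ [4;1;0]
P(1,0)∈J1 [4;2;0]
L+ [5;2;0]
C(4,0)∈J2 [5;2;1]
R(3,2)∈J1 [5;3;1]
L+ [6;3;1]
PS(5,1)∈J2 [6;3;2]
R(5,0)∈J1 [6;4;2]
mobility = 15 − 8 − 2 = 5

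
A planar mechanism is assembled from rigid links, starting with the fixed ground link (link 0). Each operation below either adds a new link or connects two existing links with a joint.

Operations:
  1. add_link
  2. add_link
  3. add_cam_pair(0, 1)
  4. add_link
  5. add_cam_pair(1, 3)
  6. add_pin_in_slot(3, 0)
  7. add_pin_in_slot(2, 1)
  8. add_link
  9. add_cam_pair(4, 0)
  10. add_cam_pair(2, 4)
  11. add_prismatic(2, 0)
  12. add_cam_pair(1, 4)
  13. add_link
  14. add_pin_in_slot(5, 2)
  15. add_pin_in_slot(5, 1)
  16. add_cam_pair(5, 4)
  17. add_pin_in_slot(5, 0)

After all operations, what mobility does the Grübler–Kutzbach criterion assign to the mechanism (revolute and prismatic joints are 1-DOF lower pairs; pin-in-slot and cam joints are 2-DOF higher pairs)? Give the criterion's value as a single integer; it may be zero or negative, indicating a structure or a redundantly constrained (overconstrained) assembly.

M = 2

[1;0;0] (link 0 is ground)
L+ [2;0;0]
L+ [3;0;0]
C(0,1)∈J2 [3;0;1]
L+ [4;0;1]
C(1,3)∈J2 [4;0;2]
PS(3,0)∈J2 [4;0;3]
PS(2,1)∈J2 [4;0;4]
L+ [5;0;4]
C(4,0)∈J2 [5;0;5]
C(2,4)∈J2 [5;0;6]
P(2,0)∈J1 [5;1;6]
C(1,4)∈J2 [5;1;7]
L+ [6;1;7]
PS(5,2)∈J2 [6;1;8]
PS(5,1)∈J2 [6;1;9]
C(5,4)∈J2 [6;1;10]
PS(5,0)∈J2 [6;1;11]
mobility = 15 − 2 − 11 = 2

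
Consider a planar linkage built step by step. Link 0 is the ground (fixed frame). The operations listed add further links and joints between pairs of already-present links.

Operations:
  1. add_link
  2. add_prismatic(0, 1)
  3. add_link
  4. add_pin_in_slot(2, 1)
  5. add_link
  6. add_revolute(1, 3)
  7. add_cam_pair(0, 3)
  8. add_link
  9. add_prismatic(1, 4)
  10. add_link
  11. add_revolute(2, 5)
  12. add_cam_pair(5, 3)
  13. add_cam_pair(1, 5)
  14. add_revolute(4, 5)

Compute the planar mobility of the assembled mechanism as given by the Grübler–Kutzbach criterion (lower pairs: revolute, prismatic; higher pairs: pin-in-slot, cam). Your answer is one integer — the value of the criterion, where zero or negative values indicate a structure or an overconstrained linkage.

[1;0;0] (link 0 is ground)
L+ [2;0;0]
P(0,1)∈J1 [2;1;0]
L+ [3;1;0]
PS(2,1)∈J2 [3;1;1]
L+ [4;1;1]
R(1,3)∈J1 [4;2;1]
C(0,3)∈J2 [4;2;2]
L+ [5;2;2]
P(1,4)∈J1 [5;3;2]
L+ [6;3;2]
R(2,5)∈J1 [6;4;2]
C(5,3)∈J2 [6;4;3]
C(1,5)∈J2 [6;4;4]
R(4,5)∈J1 [6;5;4]
mobility = 15 − 10 − 4 = 1

M = 1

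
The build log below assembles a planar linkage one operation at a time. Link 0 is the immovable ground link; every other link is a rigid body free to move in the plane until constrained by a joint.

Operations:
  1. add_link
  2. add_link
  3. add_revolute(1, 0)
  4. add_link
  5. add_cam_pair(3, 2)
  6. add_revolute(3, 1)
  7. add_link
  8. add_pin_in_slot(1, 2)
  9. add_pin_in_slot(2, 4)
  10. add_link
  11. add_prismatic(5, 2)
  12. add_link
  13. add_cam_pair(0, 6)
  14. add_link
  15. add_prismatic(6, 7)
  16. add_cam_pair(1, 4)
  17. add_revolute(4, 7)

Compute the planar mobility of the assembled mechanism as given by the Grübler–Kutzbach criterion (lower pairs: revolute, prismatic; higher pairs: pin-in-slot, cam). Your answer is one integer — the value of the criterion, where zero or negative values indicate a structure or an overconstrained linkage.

L=1 J1=0 J2=0
add link → L=2 J1=0 J2=0
add link → L=3 J1=0 J2=0
R@1,0 dof=1 J1 → L=3 J1=1 J2=0
add link → L=4 J1=1 J2=0
C@3,2 dof=2 J2 → L=4 J1=1 J2=1
R@3,1 dof=1 J1 → L=4 J1=2 J2=1
add link → L=5 J1=2 J2=1
PS@1,2 dof=2 J2 → L=5 J1=2 J2=2
PS@2,4 dof=2 J2 → L=5 J1=2 J2=3
add link → L=6 J1=2 J2=3
P@5,2 dof=1 J1 → L=6 J1=3 J2=3
add link → L=7 J1=3 J2=3
C@0,6 dof=2 J2 → L=7 J1=3 J2=4
add link → L=8 J1=3 J2=4
P@6,7 dof=1 J1 → L=8 J1=4 J2=4
C@1,4 dof=2 J2 → L=8 J1=4 J2=5
R@4,7 dof=1 J1 → L=8 J1=5 J2=5
M=3(L−1)−2J1−J2=3·7−2·5−5=6

M = 6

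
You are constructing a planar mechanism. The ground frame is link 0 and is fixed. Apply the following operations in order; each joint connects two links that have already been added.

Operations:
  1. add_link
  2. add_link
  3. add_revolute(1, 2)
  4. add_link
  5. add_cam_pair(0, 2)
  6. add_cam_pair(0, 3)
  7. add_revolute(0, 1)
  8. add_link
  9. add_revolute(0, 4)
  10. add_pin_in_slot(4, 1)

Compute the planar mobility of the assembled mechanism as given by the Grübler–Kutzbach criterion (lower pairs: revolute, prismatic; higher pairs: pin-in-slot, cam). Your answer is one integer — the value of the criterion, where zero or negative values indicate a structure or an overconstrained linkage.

[1;0;0] (link 0 is ground)
L+ [2;0;0]
L+ [3;0;0]
R(1,2)∈J1 [3;1;0]
L+ [4;1;0]
C(0,2)∈J2 [4;1;1]
C(0,3)∈J2 [4;1;2]
R(0,1)∈J1 [4;2;2]
L+ [5;2;2]
R(0,4)∈J1 [5;3;2]
PS(4,1)∈J2 [5;3;3]
mobility = 12 − 6 − 3 = 3

M = 3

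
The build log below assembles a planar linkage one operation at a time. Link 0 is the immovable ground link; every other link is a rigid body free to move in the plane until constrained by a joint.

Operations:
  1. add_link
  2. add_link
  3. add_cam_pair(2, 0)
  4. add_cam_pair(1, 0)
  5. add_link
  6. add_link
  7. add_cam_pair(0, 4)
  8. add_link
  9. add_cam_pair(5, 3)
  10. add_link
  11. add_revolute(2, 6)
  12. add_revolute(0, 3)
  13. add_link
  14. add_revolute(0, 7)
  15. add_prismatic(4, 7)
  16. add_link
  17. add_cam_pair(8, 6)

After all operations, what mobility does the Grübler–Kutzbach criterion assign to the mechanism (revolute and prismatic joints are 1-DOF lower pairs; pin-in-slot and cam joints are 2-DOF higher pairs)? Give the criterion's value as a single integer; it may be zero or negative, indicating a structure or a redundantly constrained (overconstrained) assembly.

(L,J1,J2)=(1,0,0); link0 fixed
link1: (2,0,0)
link2: (3,0,0)
C 2-0 [J2]: (3,0,1)
C 1-0 [J2]: (3,0,2)
link3: (4,0,2)
link4: (5,0,2)
C 0-4 [J2]: (5,0,3)
link5: (6,0,3)
C 5-3 [J2]: (6,0,4)
link6: (7,0,4)
R 2-6 [J1]: (7,1,4)
R 0-3 [J1]: (7,2,4)
link7: (8,2,4)
R 0-7 [J1]: (8,3,4)
P 4-7 [J1]: (8,4,4)
link8: (9,4,4)
C 8-6 [J2]: (9,4,5)
Grübler: 3·8 − 2·4 − 5 = 11

M = 11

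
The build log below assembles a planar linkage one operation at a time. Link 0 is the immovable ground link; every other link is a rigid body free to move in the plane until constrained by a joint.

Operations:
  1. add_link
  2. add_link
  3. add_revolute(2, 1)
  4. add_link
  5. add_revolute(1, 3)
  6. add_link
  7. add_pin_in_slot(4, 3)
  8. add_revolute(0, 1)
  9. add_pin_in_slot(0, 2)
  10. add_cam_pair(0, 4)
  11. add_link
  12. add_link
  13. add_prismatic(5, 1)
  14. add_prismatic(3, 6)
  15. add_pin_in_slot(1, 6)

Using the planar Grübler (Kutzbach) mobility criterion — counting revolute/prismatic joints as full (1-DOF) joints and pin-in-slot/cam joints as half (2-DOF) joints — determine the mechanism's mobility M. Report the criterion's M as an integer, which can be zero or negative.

(L,J1,J2)=(1,0,0); link0 fixed
link1: (2,0,0)
link2: (3,0,0)
R 2-1 [J1]: (3,1,0)
link3: (4,1,0)
R 1-3 [J1]: (4,2,0)
link4: (5,2,0)
PS 4-3 [J2]: (5,2,1)
R 0-1 [J1]: (5,3,1)
PS 0-2 [J2]: (5,3,2)
C 0-4 [J2]: (5,3,3)
link5: (6,3,3)
link6: (7,3,3)
P 5-1 [J1]: (7,4,3)
P 3-6 [J1]: (7,5,3)
PS 1-6 [J2]: (7,5,4)
Grübler: 3·6 − 2·5 − 4 = 4

M = 4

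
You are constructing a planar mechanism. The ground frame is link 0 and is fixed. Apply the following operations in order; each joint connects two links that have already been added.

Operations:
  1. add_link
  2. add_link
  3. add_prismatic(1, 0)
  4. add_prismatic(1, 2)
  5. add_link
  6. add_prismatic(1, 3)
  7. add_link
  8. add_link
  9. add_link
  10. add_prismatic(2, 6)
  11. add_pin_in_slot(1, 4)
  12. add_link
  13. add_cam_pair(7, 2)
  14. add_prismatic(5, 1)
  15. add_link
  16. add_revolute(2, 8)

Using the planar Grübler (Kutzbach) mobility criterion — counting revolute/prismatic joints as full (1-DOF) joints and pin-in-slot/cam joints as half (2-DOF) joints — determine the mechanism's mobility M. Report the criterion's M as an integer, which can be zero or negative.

ground; <1,0,0>
#1 <2,0,0>
#2 <3,0,0>
P:1↔0 J1 <3,1,0>
P:1↔2 J1 <3,2,0>
#3 <4,2,0>
P:1↔3 J1 <4,3,0>
#4 <5,3,0>
#5 <6,3,0>
#6 <7,3,0>
P:2↔6 J1 <7,4,0>
PS:1↔4 J2 <7,4,1>
#7 <8,4,1>
C:7↔2 J2 <8,4,2>
P:5↔1 J1 <8,5,2>
#8 <9,5,2>
R:2↔8 J1 <9,6,2>
3×8 − 2×6 − 1×2 = 10

M = 10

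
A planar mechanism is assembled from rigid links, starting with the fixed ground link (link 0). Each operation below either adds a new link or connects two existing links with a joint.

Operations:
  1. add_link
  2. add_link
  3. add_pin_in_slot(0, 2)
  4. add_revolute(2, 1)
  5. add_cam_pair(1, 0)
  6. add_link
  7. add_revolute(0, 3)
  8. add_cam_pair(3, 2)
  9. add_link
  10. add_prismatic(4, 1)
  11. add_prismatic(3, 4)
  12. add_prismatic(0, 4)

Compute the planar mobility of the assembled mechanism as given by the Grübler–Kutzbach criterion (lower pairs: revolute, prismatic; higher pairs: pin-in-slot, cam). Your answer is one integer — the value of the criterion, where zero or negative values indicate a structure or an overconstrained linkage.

M = -1

[1;0;0] (link 0 is ground)
L+ [2;0;0]
L+ [3;0;0]
PS(0,2)∈J2 [3;0;1]
R(2,1)∈J1 [3;1;1]
C(1,0)∈J2 [3;1;2]
L+ [4;1;2]
R(0,3)∈J1 [4;2;2]
C(3,2)∈J2 [4;2;3]
L+ [5;2;3]
P(4,1)∈J1 [5;3;3]
P(3,4)∈J1 [5;4;3]
P(0,4)∈J1 [5;5;3]
mobility = 12 − 10 − 3 = -1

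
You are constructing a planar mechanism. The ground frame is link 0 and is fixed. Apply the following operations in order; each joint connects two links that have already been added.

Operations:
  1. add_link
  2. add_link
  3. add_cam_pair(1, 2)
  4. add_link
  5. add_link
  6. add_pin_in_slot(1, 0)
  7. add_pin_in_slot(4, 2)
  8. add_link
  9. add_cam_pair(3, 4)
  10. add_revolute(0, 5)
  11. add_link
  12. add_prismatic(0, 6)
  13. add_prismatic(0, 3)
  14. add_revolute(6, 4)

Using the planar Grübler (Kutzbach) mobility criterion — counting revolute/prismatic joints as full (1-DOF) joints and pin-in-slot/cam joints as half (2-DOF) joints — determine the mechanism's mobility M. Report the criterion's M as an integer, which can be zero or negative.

M = 6

link 0 = ground. State L|J1|J2 = 1|0|0
+link1  2|0|0
+link2  3|0|0
C(1,2) f=2→J2  3|0|1
+link3  4|0|1
+link4  5|0|1
PS(1,0) f=2→J2  5|0|2
PS(4,2) f=2→J2  5|0|3
+link5  6|0|3
C(3,4) f=2→J2  6|0|4
R(0,5) f=1→J1  6|1|4
+link6  7|1|4
P(0,6) f=1→J1  7|2|4
P(0,3) f=1→J1  7|3|4
R(6,4) f=1→J1  7|4|4
M = 3(7−1)−2·4−4 = 18−8−4 = 6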